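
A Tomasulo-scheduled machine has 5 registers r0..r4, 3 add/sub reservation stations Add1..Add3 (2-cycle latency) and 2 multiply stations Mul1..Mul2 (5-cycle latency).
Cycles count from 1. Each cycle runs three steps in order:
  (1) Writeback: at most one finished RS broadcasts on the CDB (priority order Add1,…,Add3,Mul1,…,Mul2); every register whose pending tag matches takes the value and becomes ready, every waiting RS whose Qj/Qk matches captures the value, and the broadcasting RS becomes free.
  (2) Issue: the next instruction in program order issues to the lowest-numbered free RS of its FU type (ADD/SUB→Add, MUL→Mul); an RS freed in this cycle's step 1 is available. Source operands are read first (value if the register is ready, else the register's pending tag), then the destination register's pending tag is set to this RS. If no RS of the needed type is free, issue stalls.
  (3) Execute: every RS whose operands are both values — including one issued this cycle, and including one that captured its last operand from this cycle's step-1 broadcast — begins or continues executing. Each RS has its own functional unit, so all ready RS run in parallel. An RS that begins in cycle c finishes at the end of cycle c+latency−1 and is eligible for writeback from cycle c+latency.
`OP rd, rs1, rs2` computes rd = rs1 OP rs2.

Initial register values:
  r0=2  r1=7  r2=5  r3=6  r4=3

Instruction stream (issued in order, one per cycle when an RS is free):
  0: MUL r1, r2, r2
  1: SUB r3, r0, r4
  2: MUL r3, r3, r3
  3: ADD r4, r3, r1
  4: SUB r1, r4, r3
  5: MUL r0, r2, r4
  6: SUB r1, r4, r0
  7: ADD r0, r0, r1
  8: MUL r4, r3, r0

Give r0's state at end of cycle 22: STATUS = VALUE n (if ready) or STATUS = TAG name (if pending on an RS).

STATUS = VALUE 26

cycle 1: issue MUL r1<-Mul1 // r0:2,r1:Mul1,r2:5,r3:6,r4:3
cycle 2: issue SUB r3<-Add1 // r0:2,r1:Mul1,r2:5,r3:Add1,r4:3
cycle 3: issue MUL r3<-Mul2 // r0:2,r1:Mul1,r2:5,r3:Mul2,r4:3
cycle 4: CDB Add1=-1; issue ADD r4<-Add1 // r0:2,r1:Mul1,r2:5,r3:Mul2,r4:Add1
cycle 5: issue SUB r1<-Add2 // r0:2,r1:Add2,r2:5,r3:Mul2,r4:Add1
cycle 6: CDB Mul1=25; issue MUL r0<-Mul1 // r0:Mul1,r1:Add2,r2:5,r3:Mul2,r4:Add1
cycle 7: issue SUB r1<-Add3 // r0:Mul1,r1:Add3,r2:5,r3:Mul2,r4:Add1
cycle 8: stall // r0:Mul1,r1:Add3,r2:5,r3:Mul2,r4:Add1
cycle 9: CDB Mul2=1; stall // r0:Mul1,r1:Add3,r2:5,r3:1,r4:Add1
cycle 10: stall // r0:Mul1,r1:Add3,r2:5,r3:1,r4:Add1
cycle 11: CDB Add1=26; issue ADD r0<-Add1 // r0:Add1,r1:Add3,r2:5,r3:1,r4:26
cycle 12: issue MUL r4<-Mul2 // r0:Add1,r1:Add3,r2:5,r3:1,r4:Mul2
cycle 13: CDB Add2=25 // r0:Add1,r1:Add3,r2:5,r3:1,r4:Mul2
cycle 14: - // r0:Add1,r1:Add3,r2:5,r3:1,r4:Mul2
cycle 15: - // r0:Add1,r1:Add3,r2:5,r3:1,r4:Mul2
cycle 16: CDB Mul1=130 // r0:Add1,r1:Add3,r2:5,r3:1,r4:Mul2
cycle 17: - // r0:Add1,r1:Add3,r2:5,r3:1,r4:Mul2
cycle 18: CDB Add3=-104 // r0:Add1,r1:-104,r2:5,r3:1,r4:Mul2
cycle 19: - // r0:Add1,r1:-104,r2:5,r3:1,r4:Mul2
cycle 20: CDB Add1=26 // r0:26,r1:-104,r2:5,r3:1,r4:Mul2
cycle 21: - // r0:26,r1:-104,r2:5,r3:1,r4:Mul2
cycle 22: - // r0:26,r1:-104,r2:5,r3:1,r4:Mul2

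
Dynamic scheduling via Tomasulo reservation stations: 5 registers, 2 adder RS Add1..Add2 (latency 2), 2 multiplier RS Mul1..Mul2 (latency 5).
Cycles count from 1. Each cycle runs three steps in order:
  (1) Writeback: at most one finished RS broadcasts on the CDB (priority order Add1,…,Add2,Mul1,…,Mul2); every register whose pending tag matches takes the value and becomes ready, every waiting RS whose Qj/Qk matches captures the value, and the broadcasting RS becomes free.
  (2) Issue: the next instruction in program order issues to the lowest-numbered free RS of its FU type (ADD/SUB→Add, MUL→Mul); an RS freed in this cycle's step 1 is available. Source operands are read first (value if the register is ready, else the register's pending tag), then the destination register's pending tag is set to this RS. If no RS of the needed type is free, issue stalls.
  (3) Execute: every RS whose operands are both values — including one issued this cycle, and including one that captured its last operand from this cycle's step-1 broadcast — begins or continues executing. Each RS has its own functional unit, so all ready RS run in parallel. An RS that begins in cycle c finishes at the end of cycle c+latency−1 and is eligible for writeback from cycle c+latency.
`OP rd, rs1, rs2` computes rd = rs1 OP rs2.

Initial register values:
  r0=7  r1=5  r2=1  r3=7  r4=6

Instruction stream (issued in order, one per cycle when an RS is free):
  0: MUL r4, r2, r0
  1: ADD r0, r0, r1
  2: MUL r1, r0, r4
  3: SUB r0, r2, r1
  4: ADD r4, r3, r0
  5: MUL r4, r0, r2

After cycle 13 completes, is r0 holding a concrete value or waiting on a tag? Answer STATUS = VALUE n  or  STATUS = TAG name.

c1: issue MUL r4<-Mul1 | r0:7,r1:5,r2:1,r3:7,r4:Mul1
c2: issue ADD r0<-Add1 | r0:Add1,r1:5,r2:1,r3:7,r4:Mul1
c3: issue MUL r1<-Mul2 | r0:Add1,r1:Mul2,r2:1,r3:7,r4:Mul1
c4: CDB Add1=12; issue SUB r0<-Add1 | r0:Add1,r1:Mul2,r2:1,r3:7,r4:Mul1
c5: issue ADD r4<-Add2 | r0:Add1,r1:Mul2,r2:1,r3:7,r4:Add2
c6: CDB Mul1=7; issue MUL r4<-Mul1 | r0:Add1,r1:Mul2,r2:1,r3:7,r4:Mul1
c7: - | r0:Add1,r1:Mul2,r2:1,r3:7,r4:Mul1
c8: - | r0:Add1,r1:Mul2,r2:1,r3:7,r4:Mul1
c9: - | r0:Add1,r1:Mul2,r2:1,r3:7,r4:Mul1
c10: - | r0:Add1,r1:Mul2,r2:1,r3:7,r4:Mul1
c11: CDB Mul2=84 | r0:Add1,r1:84,r2:1,r3:7,r4:Mul1
c12: - | r0:Add1,r1:84,r2:1,r3:7,r4:Mul1
c13: CDB Add1=-83 | r0:-83,r1:84,r2:1,r3:7,r4:Mul1

STATUS = VALUE -83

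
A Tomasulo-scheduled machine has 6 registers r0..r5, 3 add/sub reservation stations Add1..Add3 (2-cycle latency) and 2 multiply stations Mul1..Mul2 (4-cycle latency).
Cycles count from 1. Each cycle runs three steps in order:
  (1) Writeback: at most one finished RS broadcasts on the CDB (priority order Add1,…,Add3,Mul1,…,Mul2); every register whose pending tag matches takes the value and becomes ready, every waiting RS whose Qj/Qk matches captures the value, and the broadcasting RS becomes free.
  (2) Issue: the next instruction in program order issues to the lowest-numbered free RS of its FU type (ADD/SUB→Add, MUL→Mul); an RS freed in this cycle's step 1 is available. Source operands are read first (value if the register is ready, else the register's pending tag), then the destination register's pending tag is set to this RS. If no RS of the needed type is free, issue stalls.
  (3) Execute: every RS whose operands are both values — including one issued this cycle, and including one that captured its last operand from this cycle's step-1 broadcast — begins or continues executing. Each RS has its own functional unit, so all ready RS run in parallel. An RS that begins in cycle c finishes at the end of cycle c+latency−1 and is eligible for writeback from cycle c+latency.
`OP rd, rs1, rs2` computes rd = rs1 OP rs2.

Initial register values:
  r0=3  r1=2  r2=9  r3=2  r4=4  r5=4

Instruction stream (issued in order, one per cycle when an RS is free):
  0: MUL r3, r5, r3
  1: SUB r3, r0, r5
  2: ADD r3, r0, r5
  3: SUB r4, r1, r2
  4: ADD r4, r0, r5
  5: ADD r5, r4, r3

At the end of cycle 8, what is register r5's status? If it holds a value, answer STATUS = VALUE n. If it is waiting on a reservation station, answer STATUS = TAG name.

cycle 1: issue MUL r3<-Mul1 // r0:3,r1:2,r2:9,r3:Mul1,r4:4,r5:4
cycle 2: issue SUB r3<-Add1 // r0:3,r1:2,r2:9,r3:Add1,r4:4,r5:4
cycle 3: issue ADD r3<-Add2 // r0:3,r1:2,r2:9,r3:Add2,r4:4,r5:4
cycle 4: CDB Add1=-1; issue SUB r4<-Add1 // r0:3,r1:2,r2:9,r3:Add2,r4:Add1,r5:4
cycle 5: CDB Add2=7; issue ADD r4<-Add2 // r0:3,r1:2,r2:9,r3:7,r4:Add2,r5:4
cycle 6: CDB Add1=-7; issue ADD r5<-Add1 // r0:3,r1:2,r2:9,r3:7,r4:Add2,r5:Add1
cycle 7: CDB Add2=7 // r0:3,r1:2,r2:9,r3:7,r4:7,r5:Add1
cycle 8: CDB Mul1=8 // r0:3,r1:2,r2:9,r3:7,r4:7,r5:Add1

STATUS = TAG Add1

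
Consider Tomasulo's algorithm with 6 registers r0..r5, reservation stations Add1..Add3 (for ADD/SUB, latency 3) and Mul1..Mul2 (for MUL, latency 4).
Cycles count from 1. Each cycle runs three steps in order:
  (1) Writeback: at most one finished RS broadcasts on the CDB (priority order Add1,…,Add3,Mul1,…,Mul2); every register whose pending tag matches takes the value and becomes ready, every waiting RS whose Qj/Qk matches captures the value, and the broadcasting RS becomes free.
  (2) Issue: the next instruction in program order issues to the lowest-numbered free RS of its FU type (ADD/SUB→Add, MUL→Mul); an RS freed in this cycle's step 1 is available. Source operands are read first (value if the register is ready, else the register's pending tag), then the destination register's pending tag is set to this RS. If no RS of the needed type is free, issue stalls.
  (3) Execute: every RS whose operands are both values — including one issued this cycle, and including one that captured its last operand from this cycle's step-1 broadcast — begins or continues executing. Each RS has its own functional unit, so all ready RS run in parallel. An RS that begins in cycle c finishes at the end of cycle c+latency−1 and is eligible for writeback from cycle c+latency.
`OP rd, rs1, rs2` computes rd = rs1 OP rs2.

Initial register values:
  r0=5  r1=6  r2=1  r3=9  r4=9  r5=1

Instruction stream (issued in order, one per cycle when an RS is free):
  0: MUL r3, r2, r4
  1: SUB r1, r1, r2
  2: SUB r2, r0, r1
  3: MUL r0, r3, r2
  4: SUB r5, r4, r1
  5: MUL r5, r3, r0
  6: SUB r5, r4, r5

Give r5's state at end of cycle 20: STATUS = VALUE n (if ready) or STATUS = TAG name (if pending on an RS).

  c1: issue MUL r3<-Mul1  regs: r0:5,r1:6,r2:1,r3:Mul1,r4:9,r5:1
  c2: issue SUB r1<-Add1  regs: r0:5,r1:Add1,r2:1,r3:Mul1,r4:9,r5:1
  c3: issue SUB r2<-Add2  regs: r0:5,r1:Add1,r2:Add2,r3:Mul1,r4:9,r5:1
  c4: issue MUL r0<-Mul2  regs: r0:Mul2,r1:Add1,r2:Add2,r3:Mul1,r4:9,r5:1
  c5: CDB Add1=5; issue SUB r5<-Add1  regs: r0:Mul2,r1:5,r2:Add2,r3:Mul1,r4:9,r5:Add1
  c6: CDB Mul1=9; issue MUL r5<-Mul1  regs: r0:Mul2,r1:5,r2:Add2,r3:9,r4:9,r5:Mul1
  c7: issue SUB r5<-Add3  regs: r0:Mul2,r1:5,r2:Add2,r3:9,r4:9,r5:Add3
  c8: CDB Add1=4  regs: r0:Mul2,r1:5,r2:Add2,r3:9,r4:9,r5:Add3
  c9: CDB Add2=0  regs: r0:Mul2,r1:5,r2:0,r3:9,r4:9,r5:Add3
  c10: -  regs: r0:Mul2,r1:5,r2:0,r3:9,r4:9,r5:Add3
  c11: -  regs: r0:Mul2,r1:5,r2:0,r3:9,r4:9,r5:Add3
  c12: -  regs: r0:Mul2,r1:5,r2:0,r3:9,r4:9,r5:Add3
  c13: CDB Mul2=0  regs: r0:0,r1:5,r2:0,r3:9,r4:9,r5:Add3
  c14: -  regs: r0:0,r1:5,r2:0,r3:9,r4:9,r5:Add3
  c15: -  regs: r0:0,r1:5,r2:0,r3:9,r4:9,r5:Add3
  c16: -  regs: r0:0,r1:5,r2:0,r3:9,r4:9,r5:Add3
  c17: CDB Mul1=0  regs: r0:0,r1:5,r2:0,r3:9,r4:9,r5:Add3
  c18: -  regs: r0:0,r1:5,r2:0,r3:9,r4:9,r5:Add3
  c19: -  regs: r0:0,r1:5,r2:0,r3:9,r4:9,r5:Add3
  c20: CDB Add3=9  regs: r0:0,r1:5,r2:0,r3:9,r4:9,r5:9

STATUS = VALUE 9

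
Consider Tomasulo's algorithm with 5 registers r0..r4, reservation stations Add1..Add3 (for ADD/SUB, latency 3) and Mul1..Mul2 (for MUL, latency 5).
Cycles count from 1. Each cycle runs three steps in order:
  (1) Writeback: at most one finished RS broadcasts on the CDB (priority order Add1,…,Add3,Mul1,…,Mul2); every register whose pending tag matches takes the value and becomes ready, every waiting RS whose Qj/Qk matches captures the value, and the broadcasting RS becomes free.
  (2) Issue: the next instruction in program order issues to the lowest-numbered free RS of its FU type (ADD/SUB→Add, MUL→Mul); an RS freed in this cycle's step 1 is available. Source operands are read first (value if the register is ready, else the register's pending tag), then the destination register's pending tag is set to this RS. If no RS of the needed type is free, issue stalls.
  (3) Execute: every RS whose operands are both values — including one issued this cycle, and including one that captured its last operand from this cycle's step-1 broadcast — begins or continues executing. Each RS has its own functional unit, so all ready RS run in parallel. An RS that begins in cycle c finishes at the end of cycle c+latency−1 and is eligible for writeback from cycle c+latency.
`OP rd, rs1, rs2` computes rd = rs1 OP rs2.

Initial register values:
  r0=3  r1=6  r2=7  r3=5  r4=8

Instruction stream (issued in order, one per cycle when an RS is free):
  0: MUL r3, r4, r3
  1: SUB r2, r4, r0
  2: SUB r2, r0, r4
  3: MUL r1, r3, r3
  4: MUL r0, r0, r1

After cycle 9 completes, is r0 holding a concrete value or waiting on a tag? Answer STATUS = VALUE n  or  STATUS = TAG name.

cycle 1: issue MUL r3<-Mul1 // r0:3,r1:6,r2:7,r3:Mul1,r4:8
cycle 2: issue SUB r2<-Add1 // r0:3,r1:6,r2:Add1,r3:Mul1,r4:8
cycle 3: issue SUB r2<-Add2 // r0:3,r1:6,r2:Add2,r3:Mul1,r4:8
cycle 4: issue MUL r1<-Mul2 // r0:3,r1:Mul2,r2:Add2,r3:Mul1,r4:8
cycle 5: CDB Add1=5; stall // r0:3,r1:Mul2,r2:Add2,r3:Mul1,r4:8
cycle 6: CDB Add2=-5; stall // r0:3,r1:Mul2,r2:-5,r3:Mul1,r4:8
cycle 7: CDB Mul1=40; issue MUL r0<-Mul1 // r0:Mul1,r1:Mul2,r2:-5,r3:40,r4:8
cycle 8: - // r0:Mul1,r1:Mul2,r2:-5,r3:40,r4:8
cycle 9: - // r0:Mul1,r1:Mul2,r2:-5,r3:40,r4:8

STATUS = TAG Mul1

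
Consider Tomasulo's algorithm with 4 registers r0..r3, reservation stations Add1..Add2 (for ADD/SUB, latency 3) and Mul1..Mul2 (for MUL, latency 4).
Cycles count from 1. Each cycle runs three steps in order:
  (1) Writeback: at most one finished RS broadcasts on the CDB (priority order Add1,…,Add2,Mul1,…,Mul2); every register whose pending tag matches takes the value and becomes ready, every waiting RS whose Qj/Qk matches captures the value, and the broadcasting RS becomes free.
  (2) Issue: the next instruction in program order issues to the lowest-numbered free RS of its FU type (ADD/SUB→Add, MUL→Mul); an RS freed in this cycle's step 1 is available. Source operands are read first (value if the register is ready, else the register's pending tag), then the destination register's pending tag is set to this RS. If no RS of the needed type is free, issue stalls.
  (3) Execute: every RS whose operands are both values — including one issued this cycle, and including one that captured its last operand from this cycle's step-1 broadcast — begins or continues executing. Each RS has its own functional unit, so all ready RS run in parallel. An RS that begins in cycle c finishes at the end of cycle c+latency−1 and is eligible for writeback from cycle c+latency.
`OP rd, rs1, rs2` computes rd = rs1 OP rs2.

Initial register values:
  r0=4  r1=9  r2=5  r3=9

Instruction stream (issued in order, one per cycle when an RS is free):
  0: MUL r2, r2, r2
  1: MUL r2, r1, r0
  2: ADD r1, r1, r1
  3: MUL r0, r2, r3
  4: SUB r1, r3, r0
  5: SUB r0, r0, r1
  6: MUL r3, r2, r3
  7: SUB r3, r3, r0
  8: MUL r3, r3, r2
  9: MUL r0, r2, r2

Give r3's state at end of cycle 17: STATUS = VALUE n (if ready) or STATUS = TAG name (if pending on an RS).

  c1: issue MUL r2<-Mul1  regs: r0:4,r1:9,r2:Mul1,r3:9
  c2: issue MUL r2<-Mul2  regs: r0:4,r1:9,r2:Mul2,r3:9
  c3: issue ADD r1<-Add1  regs: r0:4,r1:Add1,r2:Mul2,r3:9
  c4: stall  regs: r0:4,r1:Add1,r2:Mul2,r3:9
  c5: CDB Mul1=25; issue MUL r0<-Mul1  regs: r0:Mul1,r1:Add1,r2:Mul2,r3:9
  c6: CDB Add1=18; issue SUB r1<-Add1  regs: r0:Mul1,r1:Add1,r2:Mul2,r3:9
  c7: CDB Mul2=36; issue SUB r0<-Add2  regs: r0:Add2,r1:Add1,r2:36,r3:9
  c8: issue MUL r3<-Mul2  regs: r0:Add2,r1:Add1,r2:36,r3:Mul2
  c9: stall  regs: r0:Add2,r1:Add1,r2:36,r3:Mul2
  c10: stall  regs: r0:Add2,r1:Add1,r2:36,r3:Mul2
  c11: CDB Mul1=324; stall  regs: r0:Add2,r1:Add1,r2:36,r3:Mul2
  c12: CDB Mul2=324; stall  regs: r0:Add2,r1:Add1,r2:36,r3:324
  c13: stall  regs: r0:Add2,r1:Add1,r2:36,r3:324
  c14: CDB Add1=-315; issue SUB r3<-Add1  regs: r0:Add2,r1:-315,r2:36,r3:Add1
  c15: issue MUL r3<-Mul1  regs: r0:Add2,r1:-315,r2:36,r3:Mul1
  c16: issue MUL r0<-Mul2  regs: r0:Mul2,r1:-315,r2:36,r3:Mul1
  c17: CDB Add2=639  regs: r0:Mul2,r1:-315,r2:36,r3:Mul1

STATUS = TAG Mul1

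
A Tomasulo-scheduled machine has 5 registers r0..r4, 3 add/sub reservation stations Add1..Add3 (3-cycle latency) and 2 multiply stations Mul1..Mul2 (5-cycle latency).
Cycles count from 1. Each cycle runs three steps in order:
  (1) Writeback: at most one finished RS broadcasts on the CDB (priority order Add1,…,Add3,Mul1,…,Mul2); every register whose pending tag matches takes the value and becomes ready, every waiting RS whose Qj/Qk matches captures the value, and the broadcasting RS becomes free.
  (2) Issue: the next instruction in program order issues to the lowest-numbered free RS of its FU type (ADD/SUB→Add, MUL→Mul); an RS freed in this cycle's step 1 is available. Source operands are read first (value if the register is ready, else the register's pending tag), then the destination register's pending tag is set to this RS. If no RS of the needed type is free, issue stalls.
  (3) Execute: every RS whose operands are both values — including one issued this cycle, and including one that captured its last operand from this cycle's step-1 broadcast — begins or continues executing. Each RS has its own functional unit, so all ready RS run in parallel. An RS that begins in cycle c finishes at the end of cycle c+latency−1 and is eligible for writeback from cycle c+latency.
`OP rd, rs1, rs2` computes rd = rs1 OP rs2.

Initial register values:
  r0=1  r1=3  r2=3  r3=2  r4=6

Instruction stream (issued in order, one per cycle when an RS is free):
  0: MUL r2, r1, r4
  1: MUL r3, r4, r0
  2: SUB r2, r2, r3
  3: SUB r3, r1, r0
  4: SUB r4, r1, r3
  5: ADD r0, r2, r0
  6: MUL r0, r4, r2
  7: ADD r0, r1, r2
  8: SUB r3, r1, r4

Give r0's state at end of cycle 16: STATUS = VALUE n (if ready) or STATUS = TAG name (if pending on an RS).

STATUS = VALUE 15

cycle 1: issue MUL r2<-Mul1 // r0:1,r1:3,r2:Mul1,r3:2,r4:6
cycle 2: issue MUL r3<-Mul2 // r0:1,r1:3,r2:Mul1,r3:Mul2,r4:6
cycle 3: issue SUB r2<-Add1 // r0:1,r1:3,r2:Add1,r3:Mul2,r4:6
cycle 4: issue SUB r3<-Add2 // r0:1,r1:3,r2:Add1,r3:Add2,r4:6
cycle 5: issue SUB r4<-Add3 // r0:1,r1:3,r2:Add1,r3:Add2,r4:Add3
cycle 6: CDB Mul1=18; stall // r0:1,r1:3,r2:Add1,r3:Add2,r4:Add3
cycle 7: CDB Add2=2; issue ADD r0<-Add2 // r0:Add2,r1:3,r2:Add1,r3:2,r4:Add3
cycle 8: CDB Mul2=6; issue MUL r0<-Mul1 // r0:Mul1,r1:3,r2:Add1,r3:2,r4:Add3
cycle 9: stall // r0:Mul1,r1:3,r2:Add1,r3:2,r4:Add3
cycle 10: CDB Add3=1; issue ADD r0<-Add3 // r0:Add3,r1:3,r2:Add1,r3:2,r4:1
cycle 11: CDB Add1=12; issue SUB r3<-Add1 // r0:Add3,r1:3,r2:12,r3:Add1,r4:1
cycle 12: - // r0:Add3,r1:3,r2:12,r3:Add1,r4:1
cycle 13: - // r0:Add3,r1:3,r2:12,r3:Add1,r4:1
cycle 14: CDB Add1=2 // r0:Add3,r1:3,r2:12,r3:2,r4:1
cycle 15: CDB Add2=13 // r0:Add3,r1:3,r2:12,r3:2,r4:1
cycle 16: CDB Add3=15 // r0:15,r1:3,r2:12,r3:2,r4:1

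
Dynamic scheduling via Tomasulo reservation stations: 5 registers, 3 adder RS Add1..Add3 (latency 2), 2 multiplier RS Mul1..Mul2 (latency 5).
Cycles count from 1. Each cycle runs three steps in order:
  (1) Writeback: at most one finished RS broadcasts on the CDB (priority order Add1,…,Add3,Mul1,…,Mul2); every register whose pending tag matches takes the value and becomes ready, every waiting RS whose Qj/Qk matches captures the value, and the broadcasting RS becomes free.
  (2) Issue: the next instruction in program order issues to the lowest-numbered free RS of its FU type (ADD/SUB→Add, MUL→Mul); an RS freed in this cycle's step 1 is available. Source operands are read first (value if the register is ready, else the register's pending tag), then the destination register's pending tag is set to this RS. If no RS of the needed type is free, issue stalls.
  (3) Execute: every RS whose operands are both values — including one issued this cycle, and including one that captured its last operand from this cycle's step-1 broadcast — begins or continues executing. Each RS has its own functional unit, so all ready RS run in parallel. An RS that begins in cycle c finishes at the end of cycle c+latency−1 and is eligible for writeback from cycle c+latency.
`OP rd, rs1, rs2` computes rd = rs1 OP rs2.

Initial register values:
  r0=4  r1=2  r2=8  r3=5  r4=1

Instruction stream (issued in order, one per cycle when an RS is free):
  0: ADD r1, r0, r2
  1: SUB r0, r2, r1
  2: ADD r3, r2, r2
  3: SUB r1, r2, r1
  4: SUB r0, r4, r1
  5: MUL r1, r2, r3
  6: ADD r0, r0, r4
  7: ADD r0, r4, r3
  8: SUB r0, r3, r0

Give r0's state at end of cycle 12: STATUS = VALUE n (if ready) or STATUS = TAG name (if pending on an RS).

cycle 1: issue ADD r1<-Add1 // r0:4,r1:Add1,r2:8,r3:5,r4:1
cycle 2: issue SUB r0<-Add2 // r0:Add2,r1:Add1,r2:8,r3:5,r4:1
cycle 3: CDB Add1=12; issue ADD r3<-Add1 // r0:Add2,r1:12,r2:8,r3:Add1,r4:1
cycle 4: issue SUB r1<-Add3 // r0:Add2,r1:Add3,r2:8,r3:Add1,r4:1
cycle 5: CDB Add1=16; issue SUB r0<-Add1 // r0:Add1,r1:Add3,r2:8,r3:16,r4:1
cycle 6: CDB Add2=-4; issue MUL r1<-Mul1 // r0:Add1,r1:Mul1,r2:8,r3:16,r4:1
cycle 7: CDB Add3=-4; issue ADD r0<-Add2 // r0:Add2,r1:Mul1,r2:8,r3:16,r4:1
cycle 8: issue ADD r0<-Add3 // r0:Add3,r1:Mul1,r2:8,r3:16,r4:1
cycle 9: CDB Add1=5; issue SUB r0<-Add1 // r0:Add1,r1:Mul1,r2:8,r3:16,r4:1
cycle 10: CDB Add3=17 // r0:Add1,r1:Mul1,r2:8,r3:16,r4:1
cycle 11: CDB Add2=6 // r0:Add1,r1:Mul1,r2:8,r3:16,r4:1
cycle 12: CDB Add1=-1 // r0:-1,r1:Mul1,r2:8,r3:16,r4:1

STATUS = VALUE -1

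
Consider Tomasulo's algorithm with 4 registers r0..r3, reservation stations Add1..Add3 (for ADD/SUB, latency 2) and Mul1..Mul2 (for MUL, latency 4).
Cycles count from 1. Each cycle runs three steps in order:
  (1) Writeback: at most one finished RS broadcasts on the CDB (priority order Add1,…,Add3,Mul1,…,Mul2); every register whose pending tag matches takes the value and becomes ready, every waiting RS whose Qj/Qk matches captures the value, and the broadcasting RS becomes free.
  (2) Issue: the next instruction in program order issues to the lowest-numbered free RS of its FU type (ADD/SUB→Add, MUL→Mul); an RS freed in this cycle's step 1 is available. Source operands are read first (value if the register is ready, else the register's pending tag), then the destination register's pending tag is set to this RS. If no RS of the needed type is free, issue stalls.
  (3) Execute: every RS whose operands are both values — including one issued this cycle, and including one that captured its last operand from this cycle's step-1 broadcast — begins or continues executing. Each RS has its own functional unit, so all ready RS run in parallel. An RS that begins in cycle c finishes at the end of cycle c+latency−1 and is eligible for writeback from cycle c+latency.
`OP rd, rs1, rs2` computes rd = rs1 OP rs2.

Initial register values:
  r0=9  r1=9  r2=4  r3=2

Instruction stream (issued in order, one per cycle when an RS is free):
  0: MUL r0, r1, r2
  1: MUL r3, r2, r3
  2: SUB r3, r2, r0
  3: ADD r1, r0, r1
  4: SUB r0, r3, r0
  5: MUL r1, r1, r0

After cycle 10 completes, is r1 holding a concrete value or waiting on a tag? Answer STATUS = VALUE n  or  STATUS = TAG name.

STATUS = TAG Mul1

  c1: issue MUL r0<-Mul1  regs: r0:Mul1,r1:9,r2:4,r3:2
  c2: issue MUL r3<-Mul2  regs: r0:Mul1,r1:9,r2:4,r3:Mul2
  c3: issue SUB r3<-Add1  regs: r0:Mul1,r1:9,r2:4,r3:Add1
  c4: issue ADD r1<-Add2  regs: r0:Mul1,r1:Add2,r2:4,r3:Add1
  c5: CDB Mul1=36; issue SUB r0<-Add3  regs: r0:Add3,r1:Add2,r2:4,r3:Add1
  c6: CDB Mul2=8; issue MUL r1<-Mul1  regs: r0:Add3,r1:Mul1,r2:4,r3:Add1
  c7: CDB Add1=-32  regs: r0:Add3,r1:Mul1,r2:4,r3:-32
  c8: CDB Add2=45  regs: r0:Add3,r1:Mul1,r2:4,r3:-32
  c9: CDB Add3=-68  regs: r0:-68,r1:Mul1,r2:4,r3:-32
  c10: -  regs: r0:-68,r1:Mul1,r2:4,r3:-32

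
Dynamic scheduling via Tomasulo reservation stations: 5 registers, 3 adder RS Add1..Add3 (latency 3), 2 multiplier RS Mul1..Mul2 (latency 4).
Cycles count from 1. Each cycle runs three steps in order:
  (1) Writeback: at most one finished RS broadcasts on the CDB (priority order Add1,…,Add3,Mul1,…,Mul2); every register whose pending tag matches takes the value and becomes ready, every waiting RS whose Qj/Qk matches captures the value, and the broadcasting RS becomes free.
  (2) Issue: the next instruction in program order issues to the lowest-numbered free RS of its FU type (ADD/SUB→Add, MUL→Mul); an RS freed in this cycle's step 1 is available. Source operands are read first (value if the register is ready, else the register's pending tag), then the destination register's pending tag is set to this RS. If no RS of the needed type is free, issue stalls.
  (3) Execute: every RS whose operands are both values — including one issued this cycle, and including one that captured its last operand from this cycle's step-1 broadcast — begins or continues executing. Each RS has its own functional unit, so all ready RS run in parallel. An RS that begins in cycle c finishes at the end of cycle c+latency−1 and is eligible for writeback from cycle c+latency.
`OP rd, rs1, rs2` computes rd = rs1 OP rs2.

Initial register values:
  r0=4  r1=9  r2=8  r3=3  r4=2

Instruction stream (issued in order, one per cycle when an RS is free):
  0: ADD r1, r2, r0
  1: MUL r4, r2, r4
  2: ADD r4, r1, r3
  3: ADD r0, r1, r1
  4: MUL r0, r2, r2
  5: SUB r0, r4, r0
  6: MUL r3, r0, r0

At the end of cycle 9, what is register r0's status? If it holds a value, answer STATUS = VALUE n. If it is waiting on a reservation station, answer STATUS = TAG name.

c1: issue ADD r1<-Add1 | r0:4,r1:Add1,r2:8,r3:3,r4:2
c2: issue MUL r4<-Mul1 | r0:4,r1:Add1,r2:8,r3:3,r4:Mul1
c3: issue ADD r4<-Add2 | r0:4,r1:Add1,r2:8,r3:3,r4:Add2
c4: CDB Add1=12; issue ADD r0<-Add1 | r0:Add1,r1:12,r2:8,r3:3,r4:Add2
c5: issue MUL r0<-Mul2 | r0:Mul2,r1:12,r2:8,r3:3,r4:Add2
c6: CDB Mul1=16; issue SUB r0<-Add3 | r0:Add3,r1:12,r2:8,r3:3,r4:Add2
c7: CDB Add1=24; issue MUL r3<-Mul1 | r0:Add3,r1:12,r2:8,r3:Mul1,r4:Add2
c8: CDB Add2=15 | r0:Add3,r1:12,r2:8,r3:Mul1,r4:15
c9: CDB Mul2=64 | r0:Add3,r1:12,r2:8,r3:Mul1,r4:15

STATUS = TAG Add3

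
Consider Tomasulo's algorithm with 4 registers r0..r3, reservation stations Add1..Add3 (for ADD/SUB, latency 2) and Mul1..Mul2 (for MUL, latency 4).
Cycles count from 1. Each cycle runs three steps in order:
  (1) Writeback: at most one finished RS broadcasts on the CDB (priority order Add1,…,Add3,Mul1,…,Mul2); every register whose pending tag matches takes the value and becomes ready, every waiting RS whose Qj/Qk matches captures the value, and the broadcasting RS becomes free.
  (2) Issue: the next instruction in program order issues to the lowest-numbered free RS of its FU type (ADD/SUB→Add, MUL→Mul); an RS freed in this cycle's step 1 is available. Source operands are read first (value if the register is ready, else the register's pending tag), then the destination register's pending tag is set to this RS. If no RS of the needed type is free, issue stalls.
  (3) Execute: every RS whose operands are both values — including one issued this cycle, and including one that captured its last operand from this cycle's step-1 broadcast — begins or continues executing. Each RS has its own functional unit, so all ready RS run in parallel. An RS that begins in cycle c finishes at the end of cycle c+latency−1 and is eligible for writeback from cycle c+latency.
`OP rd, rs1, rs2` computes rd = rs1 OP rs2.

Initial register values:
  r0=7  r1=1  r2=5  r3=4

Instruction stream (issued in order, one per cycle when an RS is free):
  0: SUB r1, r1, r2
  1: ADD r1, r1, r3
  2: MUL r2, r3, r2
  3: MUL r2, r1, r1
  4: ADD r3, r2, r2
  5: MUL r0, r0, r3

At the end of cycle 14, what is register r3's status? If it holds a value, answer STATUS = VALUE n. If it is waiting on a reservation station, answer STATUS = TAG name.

  c1: issue SUB r1<-Add1  regs: r0:7,r1:Add1,r2:5,r3:4
  c2: issue ADD r1<-Add2  regs: r0:7,r1:Add2,r2:5,r3:4
  c3: CDB Add1=-4; issue MUL r2<-Mul1  regs: r0:7,r1:Add2,r2:Mul1,r3:4
  c4: issue MUL r2<-Mul2  regs: r0:7,r1:Add2,r2:Mul2,r3:4
  c5: CDB Add2=0; issue ADD r3<-Add1  regs: r0:7,r1:0,r2:Mul2,r3:Add1
  c6: stall  regs: r0:7,r1:0,r2:Mul2,r3:Add1
  c7: CDB Mul1=20; issue MUL r0<-Mul1  regs: r0:Mul1,r1:0,r2:Mul2,r3:Add1
  c8: -  regs: r0:Mul1,r1:0,r2:Mul2,r3:Add1
  c9: CDB Mul2=0  regs: r0:Mul1,r1:0,r2:0,r3:Add1
  c10: -  regs: r0:Mul1,r1:0,r2:0,r3:Add1
  c11: CDB Add1=0  regs: r0:Mul1,r1:0,r2:0,r3:0
  c12: -  regs: r0:Mul1,r1:0,r2:0,r3:0
  c13: -  regs: r0:Mul1,r1:0,r2:0,r3:0
  c14: -  regs: r0:Mul1,r1:0,r2:0,r3:0

STATUS = VALUE 0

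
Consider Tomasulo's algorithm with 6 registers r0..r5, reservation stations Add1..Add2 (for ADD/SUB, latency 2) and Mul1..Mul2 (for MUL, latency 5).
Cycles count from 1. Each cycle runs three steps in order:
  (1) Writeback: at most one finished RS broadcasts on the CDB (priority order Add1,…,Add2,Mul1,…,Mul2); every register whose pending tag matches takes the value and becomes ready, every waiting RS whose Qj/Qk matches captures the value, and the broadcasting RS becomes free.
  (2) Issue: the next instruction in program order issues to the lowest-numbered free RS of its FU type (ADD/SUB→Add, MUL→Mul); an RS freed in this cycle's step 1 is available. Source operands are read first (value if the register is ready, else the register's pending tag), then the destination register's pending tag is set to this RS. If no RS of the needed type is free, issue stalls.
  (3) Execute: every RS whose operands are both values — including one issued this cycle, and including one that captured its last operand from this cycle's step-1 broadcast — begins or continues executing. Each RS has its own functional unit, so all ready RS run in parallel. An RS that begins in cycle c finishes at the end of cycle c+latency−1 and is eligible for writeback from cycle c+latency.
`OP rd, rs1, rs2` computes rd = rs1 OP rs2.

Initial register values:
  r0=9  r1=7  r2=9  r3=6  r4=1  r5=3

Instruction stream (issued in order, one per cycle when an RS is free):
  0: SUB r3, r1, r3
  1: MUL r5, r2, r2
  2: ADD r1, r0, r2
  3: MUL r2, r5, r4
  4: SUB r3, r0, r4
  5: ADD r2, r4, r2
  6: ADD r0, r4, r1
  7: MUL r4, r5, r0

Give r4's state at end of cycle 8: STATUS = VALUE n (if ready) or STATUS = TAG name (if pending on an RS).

c1: issue SUB r3<-Add1 | r0:9,r1:7,r2:9,r3:Add1,r4:1,r5:3
c2: issue MUL r5<-Mul1 | r0:9,r1:7,r2:9,r3:Add1,r4:1,r5:Mul1
c3: CDB Add1=1; issue ADD r1<-Add1 | r0:9,r1:Add1,r2:9,r3:1,r4:1,r5:Mul1
c4: issue MUL r2<-Mul2 | r0:9,r1:Add1,r2:Mul2,r3:1,r4:1,r5:Mul1
c5: CDB Add1=18; issue SUB r3<-Add1 | r0:9,r1:18,r2:Mul2,r3:Add1,r4:1,r5:Mul1
c6: issue ADD r2<-Add2 | r0:9,r1:18,r2:Add2,r3:Add1,r4:1,r5:Mul1
c7: CDB Add1=8; issue ADD r0<-Add1 | r0:Add1,r1:18,r2:Add2,r3:8,r4:1,r5:Mul1
c8: CDB Mul1=81; issue MUL r4<-Mul1 | r0:Add1,r1:18,r2:Add2,r3:8,r4:Mul1,r5:81

STATUS = TAG Mul1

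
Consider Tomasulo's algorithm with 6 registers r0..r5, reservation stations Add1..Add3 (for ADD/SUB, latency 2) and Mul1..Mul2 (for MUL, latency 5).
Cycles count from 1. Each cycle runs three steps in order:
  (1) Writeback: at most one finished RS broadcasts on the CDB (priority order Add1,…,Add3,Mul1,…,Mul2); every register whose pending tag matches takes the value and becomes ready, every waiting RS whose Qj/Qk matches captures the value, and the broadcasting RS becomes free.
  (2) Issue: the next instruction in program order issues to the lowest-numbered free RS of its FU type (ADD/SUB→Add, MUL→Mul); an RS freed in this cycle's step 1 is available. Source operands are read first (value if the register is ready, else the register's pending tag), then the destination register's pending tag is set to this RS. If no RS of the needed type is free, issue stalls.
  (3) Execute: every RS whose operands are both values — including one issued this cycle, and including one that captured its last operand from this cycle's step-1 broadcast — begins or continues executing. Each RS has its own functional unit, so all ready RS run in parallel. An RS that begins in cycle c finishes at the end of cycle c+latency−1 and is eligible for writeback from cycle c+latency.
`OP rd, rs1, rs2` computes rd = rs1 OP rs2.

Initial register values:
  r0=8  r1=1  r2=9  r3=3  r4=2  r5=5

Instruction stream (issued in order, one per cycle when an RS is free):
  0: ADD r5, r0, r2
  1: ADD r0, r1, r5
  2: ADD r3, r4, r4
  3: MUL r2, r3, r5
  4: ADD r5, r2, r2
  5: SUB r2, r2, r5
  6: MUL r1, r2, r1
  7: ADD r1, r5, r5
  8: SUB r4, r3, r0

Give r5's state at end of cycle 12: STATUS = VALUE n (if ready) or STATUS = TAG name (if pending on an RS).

STATUS = VALUE 136

c1: issue ADD r5<-Add1 | r0:8,r1:1,r2:9,r3:3,r4:2,r5:Add1
c2: issue ADD r0<-Add2 | r0:Add2,r1:1,r2:9,r3:3,r4:2,r5:Add1
c3: CDB Add1=17; issue ADD r3<-Add1 | r0:Add2,r1:1,r2:9,r3:Add1,r4:2,r5:17
c4: issue MUL r2<-Mul1 | r0:Add2,r1:1,r2:Mul1,r3:Add1,r4:2,r5:17
c5: CDB Add1=4; issue ADD r5<-Add1 | r0:Add2,r1:1,r2:Mul1,r3:4,r4:2,r5:Add1
c6: CDB Add2=18; issue SUB r2<-Add2 | r0:18,r1:1,r2:Add2,r3:4,r4:2,r5:Add1
c7: issue MUL r1<-Mul2 | r0:18,r1:Mul2,r2:Add2,r3:4,r4:2,r5:Add1
c8: issue ADD r1<-Add3 | r0:18,r1:Add3,r2:Add2,r3:4,r4:2,r5:Add1
c9: stall | r0:18,r1:Add3,r2:Add2,r3:4,r4:2,r5:Add1
c10: CDB Mul1=68; stall | r0:18,r1:Add3,r2:Add2,r3:4,r4:2,r5:Add1
c11: stall | r0:18,r1:Add3,r2:Add2,r3:4,r4:2,r5:Add1
c12: CDB Add1=136; issue SUB r4<-Add1 | r0:18,r1:Add3,r2:Add2,r3:4,r4:Add1,r5:136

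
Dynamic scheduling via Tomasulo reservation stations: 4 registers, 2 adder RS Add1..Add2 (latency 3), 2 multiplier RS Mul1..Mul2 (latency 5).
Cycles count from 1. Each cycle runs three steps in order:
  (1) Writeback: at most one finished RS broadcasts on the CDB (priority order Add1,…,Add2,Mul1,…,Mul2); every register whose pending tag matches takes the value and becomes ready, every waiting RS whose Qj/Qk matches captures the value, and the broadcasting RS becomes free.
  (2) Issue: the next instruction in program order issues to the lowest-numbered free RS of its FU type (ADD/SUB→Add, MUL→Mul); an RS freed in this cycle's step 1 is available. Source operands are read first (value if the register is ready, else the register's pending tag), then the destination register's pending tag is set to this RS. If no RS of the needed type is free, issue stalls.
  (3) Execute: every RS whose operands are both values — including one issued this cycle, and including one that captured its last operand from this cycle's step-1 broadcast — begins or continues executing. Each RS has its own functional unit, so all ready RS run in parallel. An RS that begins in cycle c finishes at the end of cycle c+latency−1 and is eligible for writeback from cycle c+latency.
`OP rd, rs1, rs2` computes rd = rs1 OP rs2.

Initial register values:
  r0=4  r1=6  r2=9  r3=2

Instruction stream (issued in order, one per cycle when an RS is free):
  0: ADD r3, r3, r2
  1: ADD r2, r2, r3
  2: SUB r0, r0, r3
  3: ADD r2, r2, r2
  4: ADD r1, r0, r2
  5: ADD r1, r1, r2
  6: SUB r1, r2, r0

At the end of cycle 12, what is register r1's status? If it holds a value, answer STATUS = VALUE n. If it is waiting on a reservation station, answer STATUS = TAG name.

STATUS = TAG Add1

  c1: issue ADD r3<-Add1  regs: r0:4,r1:6,r2:9,r3:Add1
  c2: issue ADD r2<-Add2  regs: r0:4,r1:6,r2:Add2,r3:Add1
  c3: stall  regs: r0:4,r1:6,r2:Add2,r3:Add1
  c4: CDB Add1=11; issue SUB r0<-Add1  regs: r0:Add1,r1:6,r2:Add2,r3:11
  c5: stall  regs: r0:Add1,r1:6,r2:Add2,r3:11
  c6: stall  regs: r0:Add1,r1:6,r2:Add2,r3:11
  c7: CDB Add1=-7; issue ADD r2<-Add1  regs: r0:-7,r1:6,r2:Add1,r3:11
  c8: CDB Add2=20; issue ADD r1<-Add2  regs: r0:-7,r1:Add2,r2:Add1,r3:11
  c9: stall  regs: r0:-7,r1:Add2,r2:Add1,r3:11
  c10: stall  regs: r0:-7,r1:Add2,r2:Add1,r3:11
  c11: CDB Add1=40; issue ADD r1<-Add1  regs: r0:-7,r1:Add1,r2:40,r3:11
  c12: stall  regs: r0:-7,r1:Add1,r2:40,r3:11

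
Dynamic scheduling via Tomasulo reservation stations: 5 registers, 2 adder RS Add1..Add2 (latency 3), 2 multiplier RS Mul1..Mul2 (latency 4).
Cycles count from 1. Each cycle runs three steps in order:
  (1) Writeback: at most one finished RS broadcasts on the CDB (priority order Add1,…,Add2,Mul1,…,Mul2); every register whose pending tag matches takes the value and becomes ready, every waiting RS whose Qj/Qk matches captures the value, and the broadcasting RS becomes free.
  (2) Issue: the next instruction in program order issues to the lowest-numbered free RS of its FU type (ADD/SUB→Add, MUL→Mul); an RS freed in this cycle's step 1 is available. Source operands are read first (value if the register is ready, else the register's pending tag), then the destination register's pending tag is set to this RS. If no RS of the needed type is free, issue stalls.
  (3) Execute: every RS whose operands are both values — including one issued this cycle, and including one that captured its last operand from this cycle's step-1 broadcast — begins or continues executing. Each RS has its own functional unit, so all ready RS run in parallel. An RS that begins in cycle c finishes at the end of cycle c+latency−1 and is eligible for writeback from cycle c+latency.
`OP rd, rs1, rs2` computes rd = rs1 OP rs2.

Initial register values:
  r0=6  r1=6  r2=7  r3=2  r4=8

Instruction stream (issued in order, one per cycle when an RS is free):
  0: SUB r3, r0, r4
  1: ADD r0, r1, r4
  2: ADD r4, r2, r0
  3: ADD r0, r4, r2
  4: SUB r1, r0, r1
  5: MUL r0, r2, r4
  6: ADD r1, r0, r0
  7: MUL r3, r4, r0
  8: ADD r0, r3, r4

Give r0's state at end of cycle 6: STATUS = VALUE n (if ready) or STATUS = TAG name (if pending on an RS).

STATUS = TAG Add2

  c1: issue SUB r3<-Add1  regs: r0:6,r1:6,r2:7,r3:Add1,r4:8
  c2: issue ADD r0<-Add2  regs: r0:Add2,r1:6,r2:7,r3:Add1,r4:8
  c3: stall  regs: r0:Add2,r1:6,r2:7,r3:Add1,r4:8
  c4: CDB Add1=-2; issue ADD r4<-Add1  regs: r0:Add2,r1:6,r2:7,r3:-2,r4:Add1
  c5: CDB Add2=14; issue ADD r0<-Add2  regs: r0:Add2,r1:6,r2:7,r3:-2,r4:Add1
  c6: stall  regs: r0:Add2,r1:6,r2:7,r3:-2,r4:Add1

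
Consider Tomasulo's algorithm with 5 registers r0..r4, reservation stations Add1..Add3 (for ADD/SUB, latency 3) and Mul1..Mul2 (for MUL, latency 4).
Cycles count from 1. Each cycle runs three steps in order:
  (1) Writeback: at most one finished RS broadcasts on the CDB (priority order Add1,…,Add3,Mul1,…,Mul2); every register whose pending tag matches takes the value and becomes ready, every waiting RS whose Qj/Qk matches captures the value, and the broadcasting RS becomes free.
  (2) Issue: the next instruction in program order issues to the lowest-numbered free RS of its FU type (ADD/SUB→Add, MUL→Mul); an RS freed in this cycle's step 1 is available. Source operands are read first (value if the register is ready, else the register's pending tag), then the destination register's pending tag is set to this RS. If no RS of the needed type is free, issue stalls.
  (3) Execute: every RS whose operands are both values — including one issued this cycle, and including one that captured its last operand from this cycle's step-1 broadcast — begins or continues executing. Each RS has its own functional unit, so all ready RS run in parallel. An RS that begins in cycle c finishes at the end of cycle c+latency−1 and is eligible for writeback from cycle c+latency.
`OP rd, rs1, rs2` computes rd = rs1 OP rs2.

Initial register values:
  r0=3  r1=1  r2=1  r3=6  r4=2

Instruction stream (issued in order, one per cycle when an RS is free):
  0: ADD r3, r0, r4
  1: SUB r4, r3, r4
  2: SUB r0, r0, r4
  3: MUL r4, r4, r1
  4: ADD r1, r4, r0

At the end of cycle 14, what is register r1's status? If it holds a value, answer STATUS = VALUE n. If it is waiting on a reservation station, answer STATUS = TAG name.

cycle 1: issue ADD r3<-Add1 // r0:3,r1:1,r2:1,r3:Add1,r4:2
cycle 2: issue SUB r4<-Add2 // r0:3,r1:1,r2:1,r3:Add1,r4:Add2
cycle 3: issue SUB r0<-Add3 // r0:Add3,r1:1,r2:1,r3:Add1,r4:Add2
cycle 4: CDB Add1=5; issue MUL r4<-Mul1 // r0:Add3,r1:1,r2:1,r3:5,r4:Mul1
cycle 5: issue ADD r1<-Add1 // r0:Add3,r1:Add1,r2:1,r3:5,r4:Mul1
cycle 6: - // r0:Add3,r1:Add1,r2:1,r3:5,r4:Mul1
cycle 7: CDB Add2=3 // r0:Add3,r1:Add1,r2:1,r3:5,r4:Mul1
cycle 8: - // r0:Add3,r1:Add1,r2:1,r3:5,r4:Mul1
cycle 9: - // r0:Add3,r1:Add1,r2:1,r3:5,r4:Mul1
cycle 10: CDB Add3=0 // r0:0,r1:Add1,r2:1,r3:5,r4:Mul1
cycle 11: CDB Mul1=3 // r0:0,r1:Add1,r2:1,r3:5,r4:3
cycle 12: - // r0:0,r1:Add1,r2:1,r3:5,r4:3
cycle 13: - // r0:0,r1:Add1,r2:1,r3:5,r4:3
cycle 14: CDB Add1=3 // r0:0,r1:3,r2:1,r3:5,r4:3

STATUS = VALUE 3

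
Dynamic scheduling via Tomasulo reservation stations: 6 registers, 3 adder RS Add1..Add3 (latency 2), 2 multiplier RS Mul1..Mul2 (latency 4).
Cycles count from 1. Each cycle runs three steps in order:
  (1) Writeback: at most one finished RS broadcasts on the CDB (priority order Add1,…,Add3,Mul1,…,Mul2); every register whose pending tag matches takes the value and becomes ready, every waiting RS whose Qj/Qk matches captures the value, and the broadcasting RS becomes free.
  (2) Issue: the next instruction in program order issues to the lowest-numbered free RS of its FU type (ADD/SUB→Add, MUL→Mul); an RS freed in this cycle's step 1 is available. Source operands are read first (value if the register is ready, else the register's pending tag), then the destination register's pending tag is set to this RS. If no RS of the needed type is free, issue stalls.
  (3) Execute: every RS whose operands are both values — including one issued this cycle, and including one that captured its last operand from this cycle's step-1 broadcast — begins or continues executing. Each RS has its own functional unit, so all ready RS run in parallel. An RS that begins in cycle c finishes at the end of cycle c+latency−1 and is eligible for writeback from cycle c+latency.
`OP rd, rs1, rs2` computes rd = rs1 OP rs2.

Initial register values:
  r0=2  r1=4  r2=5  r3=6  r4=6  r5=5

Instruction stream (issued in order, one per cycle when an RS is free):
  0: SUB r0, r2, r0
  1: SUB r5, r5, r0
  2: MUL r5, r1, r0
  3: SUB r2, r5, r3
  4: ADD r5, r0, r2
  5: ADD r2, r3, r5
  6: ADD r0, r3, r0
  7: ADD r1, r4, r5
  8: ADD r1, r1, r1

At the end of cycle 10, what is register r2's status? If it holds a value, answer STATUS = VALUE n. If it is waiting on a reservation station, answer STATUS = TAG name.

  c1: issue SUB r0<-Add1  regs: r0:Add1,r1:4,r2:5,r3:6,r4:6,r5:5
  c2: issue SUB r5<-Add2  regs: r0:Add1,r1:4,r2:5,r3:6,r4:6,r5:Add2
  c3: CDB Add1=3; issue MUL r5<-Mul1  regs: r0:3,r1:4,r2:5,r3:6,r4:6,r5:Mul1
  c4: issue SUB r2<-Add1  regs: r0:3,r1:4,r2:Add1,r3:6,r4:6,r5:Mul1
  c5: CDB Add2=2; issue ADD r5<-Add2  regs: r0:3,r1:4,r2:Add1,r3:6,r4:6,r5:Add2
  c6: issue ADD r2<-Add3  regs: r0:3,r1:4,r2:Add3,r3:6,r4:6,r5:Add2
  c7: CDB Mul1=12; stall  regs: r0:3,r1:4,r2:Add3,r3:6,r4:6,r5:Add2
  c8: stall  regs: r0:3,r1:4,r2:Add3,r3:6,r4:6,r5:Add2
  c9: CDB Add1=6; issue ADD r0<-Add1  regs: r0:Add1,r1:4,r2:Add3,r3:6,r4:6,r5:Add2
  c10: stall  regs: r0:Add1,r1:4,r2:Add3,r3:6,r4:6,r5:Add2

STATUS = TAG Add3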